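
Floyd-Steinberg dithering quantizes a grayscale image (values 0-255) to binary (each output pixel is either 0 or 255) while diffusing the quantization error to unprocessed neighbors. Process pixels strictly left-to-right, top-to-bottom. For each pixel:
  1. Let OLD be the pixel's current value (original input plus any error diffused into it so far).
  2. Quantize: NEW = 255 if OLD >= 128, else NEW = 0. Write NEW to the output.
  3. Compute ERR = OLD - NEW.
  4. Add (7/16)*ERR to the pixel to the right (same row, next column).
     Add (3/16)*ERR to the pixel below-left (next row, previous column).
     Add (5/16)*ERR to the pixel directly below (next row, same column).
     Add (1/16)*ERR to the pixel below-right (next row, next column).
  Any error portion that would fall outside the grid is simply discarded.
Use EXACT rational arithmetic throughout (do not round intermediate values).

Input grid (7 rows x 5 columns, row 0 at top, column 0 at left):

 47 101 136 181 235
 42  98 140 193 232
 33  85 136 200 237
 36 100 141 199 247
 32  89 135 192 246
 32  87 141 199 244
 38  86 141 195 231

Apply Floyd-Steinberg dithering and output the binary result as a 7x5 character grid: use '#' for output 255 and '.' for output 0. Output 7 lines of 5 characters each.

(0,0): OLD=47 → NEW=0, ERR=47
(0,1): OLD=1945/16 → NEW=0, ERR=1945/16
(0,2): OLD=48431/256 → NEW=255, ERR=-16849/256
(0,3): OLD=623433/4096 → NEW=255, ERR=-421047/4096
(0,4): OLD=12453631/65536 → NEW=255, ERR=-4258049/65536
(1,0): OLD=20347/256 → NEW=0, ERR=20347/256
(1,1): OLD=330461/2048 → NEW=255, ERR=-191779/2048
(1,2): OLD=4376993/65536 → NEW=0, ERR=4376993/65536
(1,3): OLD=45560717/262144 → NEW=255, ERR=-21286003/262144
(1,4): OLD=711968519/4194304 → NEW=255, ERR=-357579001/4194304
(2,0): OLD=1319887/32768 → NEW=0, ERR=1319887/32768
(2,1): OLD=95262549/1048576 → NEW=0, ERR=95262549/1048576
(2,2): OLD=2945075775/16777216 → NEW=255, ERR=-1333114305/16777216
(2,3): OLD=34373332301/268435456 → NEW=255, ERR=-34077708979/268435456
(2,4): OLD=643141138907/4294967296 → NEW=255, ERR=-452075521573/4294967296
(3,0): OLD=1100949343/16777216 → NEW=0, ERR=1100949343/16777216
(3,1): OLD=19423817075/134217728 → NEW=255, ERR=-14801703565/134217728
(3,2): OLD=213871480033/4294967296 → NEW=0, ERR=213871480033/4294967296
(3,3): OLD=1343569460697/8589934592 → NEW=255, ERR=-846863860263/8589934592
(3,4): OLD=22408132582685/137438953472 → NEW=255, ERR=-12638800552675/137438953472
(4,0): OLD=68352339761/2147483648 → NEW=0, ERR=68352339761/2147483648
(4,1): OLD=5628151087665/68719476736 → NEW=0, ERR=5628151087665/68719476736
(4,2): OLD=177037640894463/1099511627776 → NEW=255, ERR=-103337824188417/1099511627776
(4,3): OLD=1863761966264881/17592186044416 → NEW=0, ERR=1863761966264881/17592186044416
(4,4): OLD=72465968495144919/281474976710656 → NEW=255, ERR=689849433927639/281474976710656
(5,0): OLD=63005199713587/1099511627776 → NEW=0, ERR=63005199713587/1099511627776
(5,1): OLD=1073395798132441/8796093022208 → NEW=0, ERR=1073395798132441/8796093022208
(5,2): OLD=53480579532220193/281474976710656 → NEW=255, ERR=-18295539528997087/281474976710656
(5,3): OLD=223215892938621935/1125899906842624 → NEW=255, ERR=-63888583306247185/1125899906842624
(5,4): OLD=4081370907689378965/18014398509481984 → NEW=255, ERR=-512300712228526955/18014398509481984
(6,0): OLD=11088419940443267/140737488355328 → NEW=0, ERR=11088419940443267/140737488355328
(6,1): OLD=675533487360945965/4503599627370496 → NEW=255, ERR=-472884417618530515/4503599627370496
(6,2): OLD=5169202322667201983/72057594037927936 → NEW=0, ERR=5169202322667201983/72057594037927936
(6,3): OLD=229728496332840897269/1152921504606846976 → NEW=255, ERR=-64266487341905081611/1152921504606846976
(6,4): OLD=3581974332414845108979/18446744073709551616 → NEW=255, ERR=-1121945406381090553101/18446744073709551616
Row 0: ..###
Row 1: .#.##
Row 2: ..###
Row 3: .#.##
Row 4: ..#.#
Row 5: ..###
Row 6: .#.##

Answer: ..###
.#.##
..###
.#.##
..#.#
..###
.#.##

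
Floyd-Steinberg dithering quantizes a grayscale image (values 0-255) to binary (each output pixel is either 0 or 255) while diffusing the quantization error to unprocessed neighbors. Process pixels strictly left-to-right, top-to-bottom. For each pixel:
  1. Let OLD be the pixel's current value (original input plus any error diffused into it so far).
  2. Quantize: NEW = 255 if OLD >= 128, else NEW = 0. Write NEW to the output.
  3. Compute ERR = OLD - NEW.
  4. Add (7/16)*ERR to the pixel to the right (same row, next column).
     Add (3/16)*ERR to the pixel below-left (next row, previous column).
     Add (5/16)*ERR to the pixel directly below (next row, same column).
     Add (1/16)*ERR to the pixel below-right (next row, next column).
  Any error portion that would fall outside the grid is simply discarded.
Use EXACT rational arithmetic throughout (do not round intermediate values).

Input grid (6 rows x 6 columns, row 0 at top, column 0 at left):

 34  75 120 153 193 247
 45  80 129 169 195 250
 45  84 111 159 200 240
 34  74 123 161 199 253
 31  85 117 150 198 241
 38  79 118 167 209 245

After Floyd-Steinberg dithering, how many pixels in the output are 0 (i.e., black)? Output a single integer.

(0,0): OLD=34 → NEW=0, ERR=34
(0,1): OLD=719/8 → NEW=0, ERR=719/8
(0,2): OLD=20393/128 → NEW=255, ERR=-12247/128
(0,3): OLD=227615/2048 → NEW=0, ERR=227615/2048
(0,4): OLD=7917529/32768 → NEW=255, ERR=-438311/32768
(0,5): OLD=126430959/524288 → NEW=255, ERR=-7262481/524288
(1,0): OLD=9277/128 → NEW=0, ERR=9277/128
(1,1): OLD=126955/1024 → NEW=0, ERR=126955/1024
(1,2): OLD=5891591/32768 → NEW=255, ERR=-2464249/32768
(1,3): OLD=21278491/131072 → NEW=255, ERR=-12144869/131072
(1,4): OLD=1297139345/8388608 → NEW=255, ERR=-841955695/8388608
(1,5): OLD=26967536039/134217728 → NEW=255, ERR=-7257984601/134217728
(2,0): OLD=1489225/16384 → NEW=0, ERR=1489225/16384
(2,1): OLD=80184307/524288 → NEW=255, ERR=-53509133/524288
(2,2): OLD=278694169/8388608 → NEW=0, ERR=278694169/8388608
(2,3): OLD=8124202513/67108864 → NEW=0, ERR=8124202513/67108864
(2,4): OLD=441668809523/2147483648 → NEW=255, ERR=-105939520717/2147483648
(2,5): OLD=6708581137301/34359738368 → NEW=255, ERR=-2053152146539/34359738368
(3,0): OLD=362961273/8388608 → NEW=0, ERR=362961273/8388608
(3,1): OLD=4895337925/67108864 → NEW=0, ERR=4895337925/67108864
(3,2): OLD=97504407551/536870912 → NEW=255, ERR=-39397675009/536870912
(3,3): OLD=5482182524189/34359738368 → NEW=255, ERR=-3279550759651/34359738368
(3,4): OLD=37984762617917/274877906944 → NEW=255, ERR=-32109103652803/274877906944
(3,5): OLD=792255697226355/4398046511104 → NEW=255, ERR=-329246163105165/4398046511104
(4,0): OLD=62490461239/1073741824 → NEW=0, ERR=62490461239/1073741824
(4,1): OLD=2099422136203/17179869184 → NEW=0, ERR=2099422136203/17179869184
(4,2): OLD=73773844867505/549755813888 → NEW=255, ERR=-66413887673935/549755813888
(4,3): OLD=359154837715541/8796093022208 → NEW=0, ERR=359154837715541/8796093022208
(4,4): OLD=22427608000813605/140737488355328 → NEW=255, ERR=-13460451529795035/140737488355328
(4,5): OLD=379341347222517987/2251799813685248 → NEW=255, ERR=-194867605267220253/2251799813685248
(5,0): OLD=21742863771601/274877906944 → NEW=0, ERR=21742863771601/274877906944
(5,1): OLD=1167952436481889/8796093022208 → NEW=255, ERR=-1075051284181151/8796093022208
(5,2): OLD=2960461134814203/70368744177664 → NEW=0, ERR=2960461134814203/70368744177664
(5,3): OLD=388846101956166073/2251799813685248 → NEW=255, ERR=-185362850533572167/2251799813685248
(5,4): OLD=582872915437297385/4503599627370496 → NEW=255, ERR=-565544989542179095/4503599627370496
(5,5): OLD=11315885110871447005/72057594037927936 → NEW=255, ERR=-7058801368800176675/72057594037927936
Output grid:
  Row 0: ..#.##  (3 black, running=3)
  Row 1: ..####  (2 black, running=5)
  Row 2: .#..##  (3 black, running=8)
  Row 3: ..####  (2 black, running=10)
  Row 4: ..#.##  (3 black, running=13)
  Row 5: .#.###  (2 black, running=15)

Answer: 15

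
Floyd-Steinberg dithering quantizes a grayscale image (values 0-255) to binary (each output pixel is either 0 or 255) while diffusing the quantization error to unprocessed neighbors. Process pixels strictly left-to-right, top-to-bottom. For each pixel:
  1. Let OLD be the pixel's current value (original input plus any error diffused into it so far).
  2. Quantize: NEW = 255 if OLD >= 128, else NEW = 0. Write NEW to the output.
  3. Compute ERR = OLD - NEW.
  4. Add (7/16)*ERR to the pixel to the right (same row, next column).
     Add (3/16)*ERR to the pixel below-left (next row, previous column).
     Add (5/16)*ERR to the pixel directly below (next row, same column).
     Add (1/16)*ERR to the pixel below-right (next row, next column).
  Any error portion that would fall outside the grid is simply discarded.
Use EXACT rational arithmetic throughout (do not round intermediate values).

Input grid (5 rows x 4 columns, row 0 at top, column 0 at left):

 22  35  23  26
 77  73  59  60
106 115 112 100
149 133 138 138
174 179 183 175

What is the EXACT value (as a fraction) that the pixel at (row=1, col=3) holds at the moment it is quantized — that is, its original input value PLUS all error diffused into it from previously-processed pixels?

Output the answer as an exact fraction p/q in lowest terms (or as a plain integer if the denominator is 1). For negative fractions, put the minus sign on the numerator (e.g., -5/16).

Answer: 47421227/524288

Derivation:
(0,0): OLD=22 → NEW=0, ERR=22
(0,1): OLD=357/8 → NEW=0, ERR=357/8
(0,2): OLD=5443/128 → NEW=0, ERR=5443/128
(0,3): OLD=91349/2048 → NEW=0, ERR=91349/2048
(1,0): OLD=11807/128 → NEW=0, ERR=11807/128
(1,1): OLD=139929/1024 → NEW=255, ERR=-121191/1024
(1,2): OLD=1037517/32768 → NEW=0, ERR=1037517/32768
(1,3): OLD=47421227/524288 → NEW=0, ERR=47421227/524288
Target (1,3): original=60, with diffused error = 47421227/524288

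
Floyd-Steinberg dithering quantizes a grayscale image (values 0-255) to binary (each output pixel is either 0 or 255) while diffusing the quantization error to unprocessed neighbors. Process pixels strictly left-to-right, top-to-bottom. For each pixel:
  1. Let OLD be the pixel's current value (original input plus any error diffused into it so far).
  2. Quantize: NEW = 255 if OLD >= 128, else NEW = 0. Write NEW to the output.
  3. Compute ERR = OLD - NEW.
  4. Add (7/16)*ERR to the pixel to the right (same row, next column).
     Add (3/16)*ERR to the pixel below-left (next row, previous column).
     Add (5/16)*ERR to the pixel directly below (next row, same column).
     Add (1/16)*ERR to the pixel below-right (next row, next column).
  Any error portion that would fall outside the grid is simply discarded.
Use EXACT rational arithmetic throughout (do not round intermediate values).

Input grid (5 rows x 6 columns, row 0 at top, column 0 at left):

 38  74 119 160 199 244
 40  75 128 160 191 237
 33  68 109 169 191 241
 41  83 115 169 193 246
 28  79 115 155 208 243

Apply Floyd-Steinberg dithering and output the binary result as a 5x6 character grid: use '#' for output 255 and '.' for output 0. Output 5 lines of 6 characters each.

(0,0): OLD=38 → NEW=0, ERR=38
(0,1): OLD=725/8 → NEW=0, ERR=725/8
(0,2): OLD=20307/128 → NEW=255, ERR=-12333/128
(0,3): OLD=241349/2048 → NEW=0, ERR=241349/2048
(0,4): OLD=8210275/32768 → NEW=255, ERR=-145565/32768
(0,5): OLD=126907317/524288 → NEW=255, ERR=-6786123/524288
(1,0): OLD=8815/128 → NEW=0, ERR=8815/128
(1,1): OLD=120585/1024 → NEW=0, ERR=120585/1024
(1,2): OLD=5805501/32768 → NEW=255, ERR=-2550339/32768
(1,3): OLD=20436921/131072 → NEW=255, ERR=-12986439/131072
(1,4): OLD=1268385611/8388608 → NEW=255, ERR=-870709429/8388608
(1,5): OLD=25134481053/134217728 → NEW=255, ERR=-9091039587/134217728
(2,0): OLD=1255027/16384 → NEW=0, ERR=1255027/16384
(2,1): OLD=67121185/524288 → NEW=255, ERR=-66572255/524288
(2,2): OLD=150227619/8388608 → NEW=0, ERR=150227619/8388608
(2,3): OLD=8156856907/67108864 → NEW=0, ERR=8156856907/67108864
(2,4): OLD=414137386849/2147483648 → NEW=255, ERR=-133470943391/2147483648
(2,5): OLD=6396215562167/34359738368 → NEW=255, ERR=-2365517721673/34359738368
(3,0): OLD=345020483/8388608 → NEW=0, ERR=345020483/8388608
(3,1): OLD=4661345543/67108864 → NEW=0, ERR=4661345543/67108864
(3,2): OLD=89034077701/536870912 → NEW=255, ERR=-47868004859/536870912
(3,3): OLD=5409634193551/34359738368 → NEW=255, ERR=-3352099090289/34359738368
(3,4): OLD=34520130274223/274877906944 → NEW=0, ERR=34520130274223/274877906944
(3,5): OLD=1211855364030177/4398046511104 → NEW=255, ERR=90353503698657/4398046511104
(4,0): OLD=57849627021/1073741824 → NEW=0, ERR=57849627021/1073741824
(4,1): OLD=1892019290793/17179869184 → NEW=0, ERR=1892019290793/17179869184
(4,2): OLD=66722738760491/549755813888 → NEW=0, ERR=66722738760491/549755813888
(4,3): OLD=1720389607212279/8796093022208 → NEW=255, ERR=-522614113450761/8796093022208
(4,4): OLD=30822303282706535/140737488355328 → NEW=255, ERR=-5065756247902105/140737488355328
(4,5): OLD=543857928282387825/2251799813685248 → NEW=255, ERR=-30351024207350415/2251799813685248
Row 0: ..#.##
Row 1: ..####
Row 2: .#..##
Row 3: ..##.#
Row 4: ...###

Answer: ..#.##
..####
.#..##
..##.#
...###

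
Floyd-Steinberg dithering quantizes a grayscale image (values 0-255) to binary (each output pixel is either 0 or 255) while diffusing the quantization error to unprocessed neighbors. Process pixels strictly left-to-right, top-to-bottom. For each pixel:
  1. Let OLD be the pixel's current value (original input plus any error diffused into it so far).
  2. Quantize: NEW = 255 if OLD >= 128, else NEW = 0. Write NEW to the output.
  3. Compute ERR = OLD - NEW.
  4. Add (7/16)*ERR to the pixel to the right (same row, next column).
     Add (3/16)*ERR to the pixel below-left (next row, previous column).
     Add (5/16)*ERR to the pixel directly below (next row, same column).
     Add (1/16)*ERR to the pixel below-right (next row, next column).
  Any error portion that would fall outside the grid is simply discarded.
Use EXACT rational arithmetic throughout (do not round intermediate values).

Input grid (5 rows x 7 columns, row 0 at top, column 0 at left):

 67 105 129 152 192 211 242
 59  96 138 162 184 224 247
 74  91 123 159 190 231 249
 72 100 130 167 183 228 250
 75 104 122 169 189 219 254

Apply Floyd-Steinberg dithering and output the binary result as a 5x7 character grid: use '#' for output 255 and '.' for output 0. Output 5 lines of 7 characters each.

Answer: .#.####
..#.###
.#.##.#
.#.####
..#.###

Derivation:
(0,0): OLD=67 → NEW=0, ERR=67
(0,1): OLD=2149/16 → NEW=255, ERR=-1931/16
(0,2): OLD=19507/256 → NEW=0, ERR=19507/256
(0,3): OLD=759141/4096 → NEW=255, ERR=-285339/4096
(0,4): OLD=10585539/65536 → NEW=255, ERR=-6126141/65536
(0,5): OLD=178366549/1048576 → NEW=255, ERR=-89020331/1048576
(0,6): OLD=3436943955/16777216 → NEW=255, ERR=-841246125/16777216
(1,0): OLD=14671/256 → NEW=0, ERR=14671/256
(1,1): OLD=208553/2048 → NEW=0, ERR=208553/2048
(1,2): OLD=12173917/65536 → NEW=255, ERR=-4537763/65536
(1,3): OLD=25473305/262144 → NEW=0, ERR=25473305/262144
(1,4): OLD=2970061227/16777216 → NEW=255, ERR=-1308128853/16777216
(1,5): OLD=19879491611/134217728 → NEW=255, ERR=-14346029029/134217728
(1,6): OLD=384961810485/2147483648 → NEW=255, ERR=-162646519755/2147483648
(2,0): OLD=3637331/32768 → NEW=0, ERR=3637331/32768
(2,1): OLD=169854017/1048576 → NEW=255, ERR=-97532863/1048576
(2,2): OLD=1430305283/16777216 → NEW=0, ERR=1430305283/16777216
(2,3): OLD=27879389099/134217728 → NEW=255, ERR=-6346131541/134217728
(2,4): OLD=140639031643/1073741824 → NEW=255, ERR=-133165133477/1073741824
(2,5): OLD=4269725319561/34359738368 → NEW=0, ERR=4269725319561/34359738368
(2,6): OLD=150092969883215/549755813888 → NEW=255, ERR=9905237341775/549755813888
(3,0): OLD=1497333923/16777216 → NEW=0, ERR=1497333923/16777216
(3,1): OLD=17837741671/134217728 → NEW=255, ERR=-16387778969/134217728
(3,2): OLD=95074015845/1073741824 → NEW=0, ERR=95074015845/1073741824
(3,3): OLD=743188785171/4294967296 → NEW=255, ERR=-352027875309/4294967296
(3,4): OLD=70769897852067/549755813888 → NEW=255, ERR=-69417834689373/549755813888
(3,5): OLD=911348777743897/4398046511104 → NEW=255, ERR=-210153082587623/4398046511104
(3,6): OLD=17063848800877447/70368744177664 → NEW=255, ERR=-880180964426873/70368744177664
(4,0): OLD=171791293613/2147483648 → NEW=0, ERR=171791293613/2147483648
(4,1): OLD=4227032365257/34359738368 → NEW=0, ERR=4227032365257/34359738368
(4,2): OLD=99227337962855/549755813888 → NEW=255, ERR=-40960394578585/549755813888
(4,3): OLD=407471755274909/4398046511104 → NEW=0, ERR=407471755274909/4398046511104
(4,4): OLD=6192172878424327/35184372088832 → NEW=255, ERR=-2779842004227833/35184372088832
(4,5): OLD=179316019198814791/1125899906842624 → NEW=255, ERR=-107788457046054329/1125899906842624
(4,6): OLD=3696924355789462305/18014398509481984 → NEW=255, ERR=-896747264128443615/18014398509481984
Row 0: .#.####
Row 1: ..#.###
Row 2: .#.##.#
Row 3: .#.####
Row 4: ..#.###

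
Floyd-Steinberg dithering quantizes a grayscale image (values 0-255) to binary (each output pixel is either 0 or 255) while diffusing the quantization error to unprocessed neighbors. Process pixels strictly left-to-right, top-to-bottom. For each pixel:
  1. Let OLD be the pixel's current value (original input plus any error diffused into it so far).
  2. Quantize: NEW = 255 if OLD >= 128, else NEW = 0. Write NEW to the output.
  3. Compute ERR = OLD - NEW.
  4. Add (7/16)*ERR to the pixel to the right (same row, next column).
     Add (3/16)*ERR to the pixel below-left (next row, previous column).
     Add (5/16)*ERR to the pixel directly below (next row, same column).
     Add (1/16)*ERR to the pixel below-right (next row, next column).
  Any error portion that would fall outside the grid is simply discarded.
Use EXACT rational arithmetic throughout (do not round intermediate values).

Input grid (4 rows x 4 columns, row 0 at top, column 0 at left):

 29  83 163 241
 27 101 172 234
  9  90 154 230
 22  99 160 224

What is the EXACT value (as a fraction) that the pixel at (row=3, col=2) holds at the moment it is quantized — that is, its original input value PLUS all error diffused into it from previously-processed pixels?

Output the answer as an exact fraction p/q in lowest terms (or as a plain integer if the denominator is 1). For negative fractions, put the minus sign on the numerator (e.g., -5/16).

(0,0): OLD=29 → NEW=0, ERR=29
(0,1): OLD=1531/16 → NEW=0, ERR=1531/16
(0,2): OLD=52445/256 → NEW=255, ERR=-12835/256
(0,3): OLD=897291/4096 → NEW=255, ERR=-147189/4096
(1,0): OLD=13825/256 → NEW=0, ERR=13825/256
(1,1): OLD=300935/2048 → NEW=255, ERR=-221305/2048
(1,2): OLD=7097491/65536 → NEW=0, ERR=7097491/65536
(1,3): OLD=279988341/1048576 → NEW=255, ERR=12601461/1048576
(2,0): OLD=183997/32768 → NEW=0, ERR=183997/32768
(2,1): OLD=86370671/1048576 → NEW=0, ERR=86370671/1048576
(2,2): OLD=460072683/2097152 → NEW=255, ERR=-74701077/2097152
(2,3): OLD=7547746143/33554432 → NEW=255, ERR=-1008634017/33554432
(3,0): OLD=657650285/16777216 → NEW=0, ERR=657650285/16777216
(3,1): OLD=36389696435/268435456 → NEW=255, ERR=-32061344845/268435456
(3,2): OLD=412860339533/4294967296 → NEW=0, ERR=412860339533/4294967296
Target (3,2): original=160, with diffused error = 412860339533/4294967296

Answer: 412860339533/4294967296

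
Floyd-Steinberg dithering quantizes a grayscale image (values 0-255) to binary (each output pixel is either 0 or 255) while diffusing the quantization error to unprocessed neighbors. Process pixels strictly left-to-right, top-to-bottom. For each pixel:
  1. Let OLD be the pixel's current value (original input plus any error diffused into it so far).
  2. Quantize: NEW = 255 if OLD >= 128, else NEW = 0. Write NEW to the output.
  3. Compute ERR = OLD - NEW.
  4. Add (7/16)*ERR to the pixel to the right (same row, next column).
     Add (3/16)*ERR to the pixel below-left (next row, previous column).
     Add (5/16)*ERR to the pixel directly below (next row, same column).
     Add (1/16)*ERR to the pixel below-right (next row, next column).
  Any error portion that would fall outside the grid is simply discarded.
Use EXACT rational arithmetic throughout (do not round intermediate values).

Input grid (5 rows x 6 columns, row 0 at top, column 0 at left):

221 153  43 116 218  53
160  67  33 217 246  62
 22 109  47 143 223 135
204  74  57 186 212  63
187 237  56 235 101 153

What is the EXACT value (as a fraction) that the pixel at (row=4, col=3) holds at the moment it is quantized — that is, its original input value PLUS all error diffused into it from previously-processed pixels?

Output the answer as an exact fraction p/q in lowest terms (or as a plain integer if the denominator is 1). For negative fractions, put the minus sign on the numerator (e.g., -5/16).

(0,0): OLD=221 → NEW=255, ERR=-34
(0,1): OLD=1105/8 → NEW=255, ERR=-935/8
(0,2): OLD=-1041/128 → NEW=0, ERR=-1041/128
(0,3): OLD=230281/2048 → NEW=0, ERR=230281/2048
(0,4): OLD=8755391/32768 → NEW=255, ERR=399551/32768
(0,5): OLD=30584121/524288 → NEW=0, ERR=30584121/524288
(1,0): OLD=16315/128 → NEW=0, ERR=16315/128
(1,1): OLD=84573/1024 → NEW=0, ERR=84573/1024
(1,2): OLD=2633569/32768 → NEW=0, ERR=2633569/32768
(1,3): OLD=37890029/131072 → NEW=255, ERR=4466669/131072
(1,4): OLD=2371332679/8388608 → NEW=255, ERR=232237639/8388608
(1,5): OLD=12496177345/134217728 → NEW=0, ERR=12496177345/134217728
(2,0): OLD=1266767/16384 → NEW=0, ERR=1266767/16384
(2,1): OLD=100491157/524288 → NEW=255, ERR=-33202283/524288
(2,2): OLD=469435519/8388608 → NEW=0, ERR=469435519/8388608
(2,3): OLD=12639712199/67108864 → NEW=255, ERR=-4473048121/67108864
(2,4): OLD=476907592021/2147483648 → NEW=255, ERR=-70700738219/2147483648
(2,5): OLD=5202806535331/34359738368 → NEW=255, ERR=-3558926748509/34359738368
(3,0): OLD=1814351903/8388608 → NEW=255, ERR=-324743137/8388608
(3,1): OLD=3529809267/67108864 → NEW=0, ERR=3529809267/67108864
(3,2): OLD=43510166505/536870912 → NEW=0, ERR=43510166505/536870912
(3,3): OLD=6801581577435/34359738368 → NEW=255, ERR=-1960151706405/34359738368
(3,4): OLD=42102065329211/274877906944 → NEW=255, ERR=-27991800941509/274877906944
(3,5): OLD=-70272440823403/4398046511104 → NEW=0, ERR=-70272440823403/4398046511104
(4,0): OLD=198389423409/1073741824 → NEW=255, ERR=-75414741711/1073741824
(4,1): OLD=4045604423485/17179869184 → NEW=255, ERR=-335262218435/17179869184
(4,2): OLD=35942715026727/549755813888 → NEW=0, ERR=35942715026727/549755813888
(4,3): OLD=2038472333745635/8796093022208 → NEW=255, ERR=-204531386917405/8796093022208
Target (4,3): original=235, with diffused error = 2038472333745635/8796093022208

Answer: 2038472333745635/8796093022208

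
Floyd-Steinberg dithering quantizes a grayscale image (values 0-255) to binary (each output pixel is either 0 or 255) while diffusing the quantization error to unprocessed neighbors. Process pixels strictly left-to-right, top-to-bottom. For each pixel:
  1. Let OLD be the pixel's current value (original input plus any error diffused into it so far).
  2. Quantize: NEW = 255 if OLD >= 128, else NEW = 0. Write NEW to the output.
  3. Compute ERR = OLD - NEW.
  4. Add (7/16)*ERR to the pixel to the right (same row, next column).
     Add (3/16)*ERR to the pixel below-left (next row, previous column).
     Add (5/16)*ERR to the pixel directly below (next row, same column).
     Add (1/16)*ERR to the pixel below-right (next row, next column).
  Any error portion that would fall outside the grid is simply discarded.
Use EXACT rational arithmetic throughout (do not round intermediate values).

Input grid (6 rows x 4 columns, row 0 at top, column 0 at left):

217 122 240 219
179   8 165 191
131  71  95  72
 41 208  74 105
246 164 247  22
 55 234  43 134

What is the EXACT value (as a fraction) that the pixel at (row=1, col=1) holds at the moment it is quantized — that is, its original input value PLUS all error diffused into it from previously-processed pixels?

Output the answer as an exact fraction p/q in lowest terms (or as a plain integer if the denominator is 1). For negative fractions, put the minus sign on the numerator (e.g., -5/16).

(0,0): OLD=217 → NEW=255, ERR=-38
(0,1): OLD=843/8 → NEW=0, ERR=843/8
(0,2): OLD=36621/128 → NEW=255, ERR=3981/128
(0,3): OLD=476379/2048 → NEW=255, ERR=-45861/2048
(1,0): OLD=23921/128 → NEW=255, ERR=-8719/128
(1,1): OLD=14935/1024 → NEW=0, ERR=14935/1024
Target (1,1): original=8, with diffused error = 14935/1024

Answer: 14935/1024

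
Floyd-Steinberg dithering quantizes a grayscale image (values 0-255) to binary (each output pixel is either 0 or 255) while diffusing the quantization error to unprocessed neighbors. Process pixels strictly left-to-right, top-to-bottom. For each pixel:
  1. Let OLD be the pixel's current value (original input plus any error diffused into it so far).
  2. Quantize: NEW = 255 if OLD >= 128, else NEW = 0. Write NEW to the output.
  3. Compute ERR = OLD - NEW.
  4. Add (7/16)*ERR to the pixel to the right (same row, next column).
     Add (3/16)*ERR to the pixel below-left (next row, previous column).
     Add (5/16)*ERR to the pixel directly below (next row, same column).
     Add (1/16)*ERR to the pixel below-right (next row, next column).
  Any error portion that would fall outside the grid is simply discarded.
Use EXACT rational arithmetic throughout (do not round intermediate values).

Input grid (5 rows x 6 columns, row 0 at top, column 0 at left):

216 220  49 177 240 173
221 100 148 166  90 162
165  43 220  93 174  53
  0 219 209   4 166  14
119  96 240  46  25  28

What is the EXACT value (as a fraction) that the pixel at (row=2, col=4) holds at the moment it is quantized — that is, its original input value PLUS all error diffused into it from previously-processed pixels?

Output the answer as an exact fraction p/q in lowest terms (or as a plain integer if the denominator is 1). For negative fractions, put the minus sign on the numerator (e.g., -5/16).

(0,0): OLD=216 → NEW=255, ERR=-39
(0,1): OLD=3247/16 → NEW=255, ERR=-833/16
(0,2): OLD=6713/256 → NEW=0, ERR=6713/256
(0,3): OLD=771983/4096 → NEW=255, ERR=-272497/4096
(0,4): OLD=13821161/65536 → NEW=255, ERR=-2890519/65536
(0,5): OLD=161170015/1048576 → NEW=255, ERR=-106216865/1048576
(1,0): OLD=50957/256 → NEW=255, ERR=-14323/256
(1,1): OLD=126427/2048 → NEW=0, ERR=126427/2048
(1,2): OLD=10975607/65536 → NEW=255, ERR=-5736073/65536
(1,3): OLD=26289579/262144 → NEW=0, ERR=26289579/262144
(1,4): OLD=1626406305/16777216 → NEW=0, ERR=1626406305/16777216
(1,5): OLD=45634065943/268435456 → NEW=255, ERR=-22816975337/268435456
(2,0): OLD=5213081/32768 → NEW=255, ERR=-3142759/32768
(2,1): OLD=443555/1048576 → NEW=0, ERR=443555/1048576
(2,2): OLD=3615412137/16777216 → NEW=255, ERR=-662777943/16777216
(2,3): OLD=16074250657/134217728 → NEW=0, ERR=16074250657/134217728
(2,4): OLD=1060945925987/4294967296 → NEW=255, ERR=-34270734493/4294967296
Target (2,4): original=174, with diffused error = 1060945925987/4294967296

Answer: 1060945925987/4294967296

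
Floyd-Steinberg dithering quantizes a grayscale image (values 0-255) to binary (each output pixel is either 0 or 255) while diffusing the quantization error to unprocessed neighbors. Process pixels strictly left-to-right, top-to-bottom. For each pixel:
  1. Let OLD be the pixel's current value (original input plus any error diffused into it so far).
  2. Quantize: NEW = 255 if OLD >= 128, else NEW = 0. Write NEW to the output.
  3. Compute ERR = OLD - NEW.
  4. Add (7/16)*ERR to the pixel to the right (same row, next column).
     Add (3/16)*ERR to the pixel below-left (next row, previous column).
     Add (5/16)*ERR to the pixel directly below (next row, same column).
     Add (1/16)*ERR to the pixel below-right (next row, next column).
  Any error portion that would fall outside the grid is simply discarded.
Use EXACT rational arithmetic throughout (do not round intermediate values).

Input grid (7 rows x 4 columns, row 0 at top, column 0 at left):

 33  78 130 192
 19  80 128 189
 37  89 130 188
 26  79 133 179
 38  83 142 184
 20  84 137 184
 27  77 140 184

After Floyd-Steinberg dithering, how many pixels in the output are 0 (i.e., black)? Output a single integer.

Answer: 16

Derivation:
(0,0): OLD=33 → NEW=0, ERR=33
(0,1): OLD=1479/16 → NEW=0, ERR=1479/16
(0,2): OLD=43633/256 → NEW=255, ERR=-21647/256
(0,3): OLD=634903/4096 → NEW=255, ERR=-409577/4096
(1,0): OLD=11941/256 → NEW=0, ERR=11941/256
(1,1): OLD=236547/2048 → NEW=0, ERR=236547/2048
(1,2): OLD=9118399/65536 → NEW=255, ERR=-7593281/65536
(1,3): OLD=106720105/1048576 → NEW=0, ERR=106720105/1048576
(2,0): OLD=2399697/32768 → NEW=0, ERR=2399697/32768
(2,1): OLD=145043595/1048576 → NEW=255, ERR=-122343285/1048576
(2,2): OLD=144805623/2097152 → NEW=0, ERR=144805623/2097152
(2,3): OLD=8146088635/33554432 → NEW=255, ERR=-410291525/33554432
(3,0): OLD=453129281/16777216 → NEW=0, ERR=453129281/16777216
(3,1): OLD=19294823007/268435456 → NEW=0, ERR=19294823007/268435456
(3,2): OLD=757803132577/4294967296 → NEW=255, ERR=-337413527903/4294967296
(3,3): OLD=9972866980327/68719476736 → NEW=255, ERR=-7550599587353/68719476736
(4,0): OLD=257343568749/4294967296 → NEW=0, ERR=257343568749/4294967296
(4,1): OLD=4076233951559/34359738368 → NEW=0, ERR=4076233951559/34359738368
(4,2): OLD=168492520161511/1099511627776 → NEW=255, ERR=-111882944921369/1099511627776
(4,3): OLD=1763355787591553/17592186044416 → NEW=0, ERR=1763355787591553/17592186044416
(5,0): OLD=33517560882397/549755813888 → NEW=0, ERR=33517560882397/549755813888
(5,1): OLD=2329418031169579/17592186044416 → NEW=255, ERR=-2156589410156501/17592186044416
(5,2): OLD=684137796578991/8796093022208 → NEW=0, ERR=684137796578991/8796093022208
(5,3): OLD=68395976686082439/281474976710656 → NEW=255, ERR=-3380142375134841/281474976710656
(6,0): OLD=6492865881901729/281474976710656 → NEW=0, ERR=6492865881901729/281474976710656
(6,1): OLD=302538299311690615/4503599627370496 → NEW=0, ERR=302538299311690615/4503599627370496
(6,2): OLD=13242890296727425681/72057594037927936 → NEW=255, ERR=-5131796182944197999/72057594037927936
(6,3): OLD=177492858156452955383/1152921504606846976 → NEW=255, ERR=-116502125518293023497/1152921504606846976
Output grid:
  Row 0: ..##  (2 black, running=2)
  Row 1: ..#.  (3 black, running=5)
  Row 2: .#.#  (2 black, running=7)
  Row 3: ..##  (2 black, running=9)
  Row 4: ..#.  (3 black, running=12)
  Row 5: .#.#  (2 black, running=14)
  Row 6: ..##  (2 black, running=16)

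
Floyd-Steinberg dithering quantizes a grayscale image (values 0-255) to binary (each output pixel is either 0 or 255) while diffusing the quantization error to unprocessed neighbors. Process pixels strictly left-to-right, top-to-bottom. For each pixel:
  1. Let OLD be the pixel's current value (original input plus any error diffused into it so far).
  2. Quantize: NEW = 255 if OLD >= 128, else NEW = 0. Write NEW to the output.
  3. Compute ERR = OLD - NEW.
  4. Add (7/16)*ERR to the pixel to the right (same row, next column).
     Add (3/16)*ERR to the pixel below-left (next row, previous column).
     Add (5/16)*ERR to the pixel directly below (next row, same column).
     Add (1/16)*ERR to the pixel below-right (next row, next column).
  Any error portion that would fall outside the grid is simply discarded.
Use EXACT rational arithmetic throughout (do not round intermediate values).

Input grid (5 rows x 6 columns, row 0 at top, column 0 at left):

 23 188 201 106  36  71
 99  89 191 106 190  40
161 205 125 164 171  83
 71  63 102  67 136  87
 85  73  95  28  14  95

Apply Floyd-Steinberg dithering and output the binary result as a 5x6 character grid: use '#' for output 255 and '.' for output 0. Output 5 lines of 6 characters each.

Answer: .##...
..#.#.
##.##.
..#.#.
.#....

Derivation:
(0,0): OLD=23 → NEW=0, ERR=23
(0,1): OLD=3169/16 → NEW=255, ERR=-911/16
(0,2): OLD=45079/256 → NEW=255, ERR=-20201/256
(0,3): OLD=292769/4096 → NEW=0, ERR=292769/4096
(0,4): OLD=4408679/65536 → NEW=0, ERR=4408679/65536
(0,5): OLD=105309649/1048576 → NEW=0, ERR=105309649/1048576
(1,0): OLD=24451/256 → NEW=0, ERR=24451/256
(1,1): OLD=204053/2048 → NEW=0, ERR=204053/2048
(1,2): OLD=14403129/65536 → NEW=255, ERR=-2308551/65536
(1,3): OLD=31616325/262144 → NEW=0, ERR=31616325/262144
(1,4): OLD=4816500271/16777216 → NEW=255, ERR=538310191/16777216
(1,5): OLD=24058983321/268435456 → NEW=0, ERR=24058983321/268435456
(2,0): OLD=6865847/32768 → NEW=255, ERR=-1489993/32768
(2,1): OLD=226080461/1048576 → NEW=255, ERR=-41306419/1048576
(2,2): OLD=2107194023/16777216 → NEW=0, ERR=2107194023/16777216
(2,3): OLD=34957469231/134217728 → NEW=255, ERR=731948591/134217728
(2,4): OLD=892303569933/4294967296 → NEW=255, ERR=-202913090547/4294967296
(2,5): OLD=6345851009835/68719476736 → NEW=0, ERR=6345851009835/68719476736
(3,0): OLD=828864199/16777216 → NEW=0, ERR=828864199/16777216
(3,1): OLD=12483837627/134217728 → NEW=0, ERR=12483837627/134217728
(3,2): OLD=193813290273/1073741824 → NEW=255, ERR=-79990874847/1073741824
(3,3): OLD=2412274618403/68719476736 → NEW=0, ERR=2412274618403/68719476736
(3,4): OLD=84799383585347/549755813888 → NEW=255, ERR=-55388348956093/549755813888
(3,5): OLD=605402815042829/8796093022208 → NEW=0, ERR=605402815042829/8796093022208
(4,0): OLD=253142190921/2147483648 → NEW=0, ERR=253142190921/2147483648
(4,1): OLD=4905112615861/34359738368 → NEW=255, ERR=-3856620667979/34359738368
(4,2): OLD=38492384056207/1099511627776 → NEW=0, ERR=38492384056207/1099511627776
(4,3): OLD=540769117529451/17592186044416 → NEW=0, ERR=540769117529451/17592186044416
(4,4): OLD=3113856856248603/281474976710656 → NEW=0, ERR=3113856856248603/281474976710656
(4,5): OLD=518144578335270365/4503599627370496 → NEW=0, ERR=518144578335270365/4503599627370496
Row 0: .##...
Row 1: ..#.#.
Row 2: ##.##.
Row 3: ..#.#.
Row 4: .#....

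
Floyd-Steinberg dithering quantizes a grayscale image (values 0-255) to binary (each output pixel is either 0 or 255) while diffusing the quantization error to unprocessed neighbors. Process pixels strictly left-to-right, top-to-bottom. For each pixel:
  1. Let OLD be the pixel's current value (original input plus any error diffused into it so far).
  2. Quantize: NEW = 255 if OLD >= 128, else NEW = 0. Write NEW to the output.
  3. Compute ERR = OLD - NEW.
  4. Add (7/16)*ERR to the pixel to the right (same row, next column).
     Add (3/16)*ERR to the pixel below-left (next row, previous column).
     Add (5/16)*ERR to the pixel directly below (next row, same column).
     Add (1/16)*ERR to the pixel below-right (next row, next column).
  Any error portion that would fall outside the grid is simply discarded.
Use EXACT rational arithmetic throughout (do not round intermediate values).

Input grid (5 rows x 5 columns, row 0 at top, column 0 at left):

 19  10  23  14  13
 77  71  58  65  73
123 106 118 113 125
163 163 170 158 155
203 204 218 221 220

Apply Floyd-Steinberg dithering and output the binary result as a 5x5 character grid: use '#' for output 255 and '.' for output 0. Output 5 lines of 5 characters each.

(0,0): OLD=19 → NEW=0, ERR=19
(0,1): OLD=293/16 → NEW=0, ERR=293/16
(0,2): OLD=7939/256 → NEW=0, ERR=7939/256
(0,3): OLD=112917/4096 → NEW=0, ERR=112917/4096
(0,4): OLD=1642387/65536 → NEW=0, ERR=1642387/65536
(1,0): OLD=22111/256 → NEW=0, ERR=22111/256
(1,1): OLD=248857/2048 → NEW=0, ERR=248857/2048
(1,2): OLD=8333965/65536 → NEW=0, ERR=8333965/65536
(1,3): OLD=35622025/262144 → NEW=255, ERR=-31224695/262144
(1,4): OLD=127685755/4194304 → NEW=0, ERR=127685755/4194304
(2,0): OLD=5661475/32768 → NEW=255, ERR=-2694365/32768
(2,1): OLD=143907377/1048576 → NEW=255, ERR=-123479503/1048576
(2,2): OLD=1534790611/16777216 → NEW=0, ERR=1534790611/16777216
(2,3): OLD=34750562505/268435456 → NEW=255, ERR=-33700478775/268435456
(2,4): OLD=309852914495/4294967296 → NEW=0, ERR=309852914495/4294967296
(3,0): OLD=1933149299/16777216 → NEW=0, ERR=1933149299/16777216
(3,1): OLD=25316760567/134217728 → NEW=255, ERR=-8908760073/134217728
(3,2): OLD=595492859085/4294967296 → NEW=255, ERR=-499723801395/4294967296
(3,3): OLD=748254694053/8589934592 → NEW=0, ERR=748254694053/8589934592
(3,4): OLD=28560934470681/137438953472 → NEW=255, ERR=-6485998664679/137438953472
(4,0): OLD=486538872285/2147483648 → NEW=255, ERR=-61069457955/2147483648
(4,1): OLD=10734114047453/68719476736 → NEW=255, ERR=-6789352520227/68719476736
(4,2): OLD=165586990601875/1099511627776 → NEW=255, ERR=-114788474481005/1099511627776
(4,3): OLD=3279643537533405/17592186044416 → NEW=255, ERR=-1206363903792675/17592186044416
(4,4): OLD=50861334017821579/281474976710656 → NEW=255, ERR=-20914785043395701/281474976710656
Row 0: .....
Row 1: ...#.
Row 2: ##.#.
Row 3: .##.#
Row 4: #####

Answer: .....
...#.
##.#.
.##.#
#####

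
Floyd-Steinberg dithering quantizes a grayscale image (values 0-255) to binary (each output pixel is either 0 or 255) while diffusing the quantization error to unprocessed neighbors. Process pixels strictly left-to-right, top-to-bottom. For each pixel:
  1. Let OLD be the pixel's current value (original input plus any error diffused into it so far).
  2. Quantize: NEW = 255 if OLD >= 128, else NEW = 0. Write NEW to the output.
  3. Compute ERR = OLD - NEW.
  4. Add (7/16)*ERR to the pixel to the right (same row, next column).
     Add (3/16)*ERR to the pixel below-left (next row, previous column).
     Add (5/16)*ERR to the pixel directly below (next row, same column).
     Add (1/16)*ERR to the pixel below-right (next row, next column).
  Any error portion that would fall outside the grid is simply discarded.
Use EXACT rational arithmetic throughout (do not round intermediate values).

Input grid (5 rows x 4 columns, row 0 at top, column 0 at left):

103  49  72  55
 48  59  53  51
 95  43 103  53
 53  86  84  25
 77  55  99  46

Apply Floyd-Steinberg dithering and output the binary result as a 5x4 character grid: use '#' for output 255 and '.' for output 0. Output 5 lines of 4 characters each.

(0,0): OLD=103 → NEW=0, ERR=103
(0,1): OLD=1505/16 → NEW=0, ERR=1505/16
(0,2): OLD=28967/256 → NEW=0, ERR=28967/256
(0,3): OLD=428049/4096 → NEW=0, ERR=428049/4096
(1,0): OLD=25043/256 → NEW=0, ERR=25043/256
(1,1): OLD=325317/2048 → NEW=255, ERR=-196923/2048
(1,2): OLD=4703273/65536 → NEW=0, ERR=4703273/65536
(1,3): OLD=128059759/1048576 → NEW=0, ERR=128059759/1048576
(2,0): OLD=3523911/32768 → NEW=0, ERR=3523911/32768
(2,1): OLD=83436669/1048576 → NEW=0, ERR=83436669/1048576
(2,2): OLD=371465809/2097152 → NEW=255, ERR=-163307951/2097152
(2,3): OLD=2066331565/33554432 → NEW=0, ERR=2066331565/33554432
(3,0): OLD=1703328215/16777216 → NEW=0, ERR=1703328215/16777216
(3,1): OLD=39568531849/268435456 → NEW=255, ERR=-28882509431/268435456
(3,2): OLD=125034343031/4294967296 → NEW=0, ERR=125034343031/4294967296
(3,3): OLD=3581224837569/68719476736 → NEW=0, ERR=3581224837569/68719476736
(4,0): OLD=380331210699/4294967296 → NEW=0, ERR=380331210699/4294967296
(4,1): OLD=2471221996513/34359738368 → NEW=0, ERR=2471221996513/34359738368
(4,2): OLD=156801258641857/1099511627776 → NEW=255, ERR=-123574206441023/1099511627776
(4,3): OLD=262727891777431/17592186044416 → NEW=0, ERR=262727891777431/17592186044416
Row 0: ....
Row 1: .#..
Row 2: ..#.
Row 3: .#..
Row 4: ..#.

Answer: ....
.#..
..#.
.#..
..#.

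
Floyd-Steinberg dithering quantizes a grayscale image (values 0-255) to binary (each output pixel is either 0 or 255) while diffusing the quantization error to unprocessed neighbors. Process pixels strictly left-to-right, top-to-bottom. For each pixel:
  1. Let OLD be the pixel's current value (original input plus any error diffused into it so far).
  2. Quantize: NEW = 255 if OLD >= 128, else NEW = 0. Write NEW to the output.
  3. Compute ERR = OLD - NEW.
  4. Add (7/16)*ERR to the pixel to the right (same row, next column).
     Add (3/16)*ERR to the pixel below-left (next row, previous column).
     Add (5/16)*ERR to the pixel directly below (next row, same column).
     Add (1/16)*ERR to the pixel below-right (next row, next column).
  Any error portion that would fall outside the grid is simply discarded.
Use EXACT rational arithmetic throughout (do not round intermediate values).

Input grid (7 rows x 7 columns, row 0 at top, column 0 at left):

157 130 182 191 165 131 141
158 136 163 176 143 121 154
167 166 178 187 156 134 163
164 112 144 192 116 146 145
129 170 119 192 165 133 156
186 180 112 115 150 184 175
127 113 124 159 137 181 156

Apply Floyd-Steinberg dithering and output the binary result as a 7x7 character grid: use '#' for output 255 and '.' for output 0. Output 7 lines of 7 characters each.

Answer: #.###.#
#.#.#.#
##.##.#
.#.#.#.
#.###.#
##..###
..##.#.

Derivation:
(0,0): OLD=157 → NEW=255, ERR=-98
(0,1): OLD=697/8 → NEW=0, ERR=697/8
(0,2): OLD=28175/128 → NEW=255, ERR=-4465/128
(0,3): OLD=359913/2048 → NEW=255, ERR=-162327/2048
(0,4): OLD=4270431/32768 → NEW=255, ERR=-4085409/32768
(0,5): OLD=40083865/524288 → NEW=0, ERR=40083865/524288
(0,6): OLD=1463380783/8388608 → NEW=255, ERR=-675714257/8388608
(1,0): OLD=18395/128 → NEW=255, ERR=-14245/128
(1,1): OLD=104317/1024 → NEW=0, ERR=104317/1024
(1,2): OLD=6135873/32768 → NEW=255, ERR=-2219967/32768
(1,3): OLD=12587373/131072 → NEW=0, ERR=12587373/131072
(1,4): OLD=1303880551/8388608 → NEW=255, ERR=-835214489/8388608
(1,5): OLD=5263772695/67108864 → NEW=0, ERR=5263772695/67108864
(1,6): OLD=180304814201/1073741824 → NEW=255, ERR=-93499350919/1073741824
(2,0): OLD=2479279/16384 → NEW=255, ERR=-1698641/16384
(2,1): OLD=69634933/524288 → NEW=255, ERR=-64058507/524288
(2,2): OLD=1071624095/8388608 → NEW=0, ERR=1071624095/8388608
(2,3): OLD=16777044071/67108864 → NEW=255, ERR=-335716249/67108864
(2,4): OLD=76990592151/536870912 → NEW=255, ERR=-59911490409/536870912
(2,5): OLD=1497037913181/17179869184 → NEW=0, ERR=1497037913181/17179869184
(2,6): OLD=49151941960539/274877906944 → NEW=255, ERR=-20941924310181/274877906944
(3,0): OLD=911773631/8388608 → NEW=0, ERR=911773631/8388608
(3,1): OLD=9317644243/67108864 → NEW=255, ERR=-7795116077/67108864
(3,2): OLD=66855668137/536870912 → NEW=0, ERR=66855668137/536870912
(3,3): OLD=498169484879/2147483648 → NEW=255, ERR=-49438845361/2147483648
(3,4): OLD=23936593779647/274877906944 → NEW=0, ERR=23936593779647/274877906944
(3,5): OLD=417966762056621/2199023255552 → NEW=255, ERR=-142784168109139/2199023255552
(3,6): OLD=3456188656596595/35184372088832 → NEW=0, ERR=3456188656596595/35184372088832
(4,0): OLD=151598292305/1073741824 → NEW=255, ERR=-122205872815/1073741824
(4,1): OLD=1959368399005/17179869184 → NEW=0, ERR=1959368399005/17179869184
(4,2): OLD=53940874616915/274877906944 → NEW=255, ERR=-16152991653805/274877906944
(4,3): OLD=402876505474689/2199023255552 → NEW=255, ERR=-157874424691071/2199023255552
(4,4): OLD=2589393145514291/17592186044416 → NEW=255, ERR=-1896614295811789/17592186044416
(4,5): OLD=50329460188522931/562949953421312 → NEW=0, ERR=50329460188522931/562949953421312
(4,6): OLD=1997371650551043285/9007199254740992 → NEW=255, ERR=-299464159407909675/9007199254740992
(5,0): OLD=47228926063399/274877906944 → NEW=255, ERR=-22864940207321/274877906944
(5,1): OLD=354299792032909/2199023255552 → NEW=255, ERR=-206451138132851/2199023255552
(5,2): OLD=813273960933227/17592186044416 → NEW=0, ERR=813273960933227/17592186044416
(5,3): OLD=12511964353668151/140737488355328 → NEW=0, ERR=12511964353668151/140737488355328
(5,4): OLD=1508529130628625405/9007199254740992 → NEW=255, ERR=-788306679330327555/9007199254740992
(5,5): OLD=11577972834023828525/72057594037927936 → NEW=255, ERR=-6796713645647795155/72057594037927936
(5,6): OLD=148647872314478202883/1152921504606846976 → NEW=255, ERR=-145347111360267775997/1152921504606846976
(6,0): OLD=2934464232590271/35184372088832 → NEW=0, ERR=2934464232590271/35184372088832
(6,1): OLD=69591434733174347/562949953421312 → NEW=0, ERR=69591434733174347/562949953421312
(6,2): OLD=1831448665351427713/9007199254740992 → NEW=255, ERR=-465387144607525247/9007199254740992
(6,3): OLD=10855954857494522399/72057594037927936 → NEW=255, ERR=-7518731622177101281/72057594037927936
(6,4): OLD=7475355301852491549/144115188075855872 → NEW=0, ERR=7475355301852491549/144115188075855872
(6,5): OLD=2676798893558259501809/18446744073709551616 → NEW=255, ERR=-2027120845237676160271/18446744073709551616
(6,6): OLD=18485499689208050072199/295147905179352825856 → NEW=0, ERR=18485499689208050072199/295147905179352825856
Row 0: #.###.#
Row 1: #.#.#.#
Row 2: ##.##.#
Row 3: .#.#.#.
Row 4: #.###.#
Row 5: ##..###
Row 6: ..##.#.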